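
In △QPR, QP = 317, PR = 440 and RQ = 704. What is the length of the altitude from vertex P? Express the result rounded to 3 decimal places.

Semiperimeter s = (440 + 704 + 317)/2 = 730.5.
Heron's formula: area = √(730.5·290.5·26.5·413.5) ≈ 48222.
The altitude from P has length 2·area/RQ ≈ 136.99.

h_P ≈ 136.994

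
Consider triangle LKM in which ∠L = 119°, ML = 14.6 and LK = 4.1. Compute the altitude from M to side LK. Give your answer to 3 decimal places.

By the law of cosines, KM² = ML² + LK² − 2·ML·LK·cos L = 288.01, so KM ≈ 16.971.
Area = ½·ML·LK·sin L ≈ 26.177.
The altitude from M has length 2·area/LK ≈ 12.769.

h_M ≈ 12.769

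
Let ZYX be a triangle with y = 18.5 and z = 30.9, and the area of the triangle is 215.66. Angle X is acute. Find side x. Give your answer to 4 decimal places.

23.3824

From area = ½·z·y·sin X, we get sin X = 2·area/(z·y) ≈ 0.75452.
Taking the acute solution, ∠X ≈ 48.98°.
Law of cosines then gives x ≈ 23.382.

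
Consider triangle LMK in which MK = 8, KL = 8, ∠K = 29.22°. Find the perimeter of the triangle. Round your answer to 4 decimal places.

By the law of cosines, LM² = MK² + KL² − 2·MK·KL·cos K = 16.288, so LM ≈ 4.0358.
Semiperimeter s = (8+8+4.0358)/2 = 10.018.
Perimeter = 8 + 8 + 4.0358 = 20.036.

perimeter ≈ 20.0358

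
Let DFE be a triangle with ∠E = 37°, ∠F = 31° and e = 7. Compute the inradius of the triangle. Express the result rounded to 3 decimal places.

r ≈ 1.635

The third angle is ∠D = 180° − ∠F − ∠E = 112.00°.
Law of sines: d = e·sin D/sin E ≈ 10.785.
Law of sines: f = e·sin F/sin E ≈ 5.9907.
Area = ½·e·d·sin F ≈ 19.441.
Semiperimeter s = (10.785+5.9907+7)/2 = 11.888.
Inradius = area/s = 19.441/11.888 ≈ 1.6354.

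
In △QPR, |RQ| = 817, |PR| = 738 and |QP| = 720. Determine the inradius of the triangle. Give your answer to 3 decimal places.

216.783

Semiperimeter s = (738 + 817 + 720)/2 = 1137.5.
Heron's formula: area = √(1137.5·399.5·320.5·417.5) ≈ 2.4659e+05.
Inradius = area/s = 2.4659e+05/1137.5 ≈ 216.78.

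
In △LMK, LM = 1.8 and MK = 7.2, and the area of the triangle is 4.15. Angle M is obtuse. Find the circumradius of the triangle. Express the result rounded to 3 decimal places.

From area = ½·LM·MK·sin M, we get sin M = 2·area/(LM·MK) ≈ 0.64043.
Taking the obtuse solution, ∠M ≈ 2.447 rad.
Law of cosines then gives KL ≈ 8.6595.
Circumradius = KL/(2 sin M) ≈ 6.7607.

6.761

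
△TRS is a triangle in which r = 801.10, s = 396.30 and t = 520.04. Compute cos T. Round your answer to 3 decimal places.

cos T ≈ 0.832

By the law of cosines, cos T = (r² + s² − t²) / (2·r·s) ≈ 0.83215, so ∠T ≈ 33.68°.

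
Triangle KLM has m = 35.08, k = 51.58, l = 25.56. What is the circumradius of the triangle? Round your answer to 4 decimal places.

By the law of cosines, cos K = (l² + m² − k²) / (2·l·m) ≈ -0.43305, so ∠K ≈ 115.66°.
Circumradius = k/(2 sin K) ≈ 28.612.

R ≈ 28.6119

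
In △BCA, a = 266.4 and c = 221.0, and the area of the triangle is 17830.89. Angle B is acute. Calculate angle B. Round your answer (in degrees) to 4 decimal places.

37.2811

From area = ½·c·a·sin B, we get sin B = 2·area/(c·a) ≈ 0.60573.
Taking the acute solution, ∠B ≈ 37.28°.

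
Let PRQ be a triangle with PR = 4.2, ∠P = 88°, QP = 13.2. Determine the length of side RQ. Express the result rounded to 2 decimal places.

13.71

By the law of cosines, RQ² = QP² + PR² − 2·QP·PR·cos P = 188.01, so RQ ≈ 13.712.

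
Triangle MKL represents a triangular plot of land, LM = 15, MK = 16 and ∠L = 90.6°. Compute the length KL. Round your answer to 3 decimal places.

Law of sines: sin K = LM·sin L/MK ≈ 0.93745.
Since MK ≥ LM, only the acute value applies: ∠K ≈ 69.63°.
Then ∠M = 180° − ∠L − ∠K ≈ 19.77°.
Law of sines gives KL = MK·sin M/sin L ≈ 5.4129.

5.413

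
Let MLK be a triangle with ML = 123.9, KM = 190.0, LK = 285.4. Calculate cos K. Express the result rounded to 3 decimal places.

By the law of cosines, cos K = (LK² + KM² − ML²) / (2·LK·KM) ≈ 0.94237, so ∠K ≈ 19.55°.

0.942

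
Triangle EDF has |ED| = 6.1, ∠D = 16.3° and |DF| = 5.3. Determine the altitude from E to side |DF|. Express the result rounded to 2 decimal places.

By the law of cosines, |FE|² = |ED|² + |DF|² − 2·|ED|·|DF|·cos D = 3.239, so |FE| ≈ 1.7997.
Area = ½·|ED|·|DF|·sin D ≈ 4.537.
The altitude from E has length 2·area/|DF| ≈ 1.7121.

h_E ≈ 1.71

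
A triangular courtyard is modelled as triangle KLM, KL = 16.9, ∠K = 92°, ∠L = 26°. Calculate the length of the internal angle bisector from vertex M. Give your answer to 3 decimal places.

The third angle is ∠M = 180° − ∠K − ∠L = 62.00°.
Law of sines: LM = KL·sin K/sin M ≈ 19.129.
Law of sines: MK = KL·sin L/sin M ≈ 8.3906.
The bisector from M has length 2·LM·MK·cos(∠M/2)/(LM+MK) ≈ 9.9986.

t_M ≈ 9.999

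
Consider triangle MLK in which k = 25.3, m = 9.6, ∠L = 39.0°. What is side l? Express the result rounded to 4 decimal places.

By the law of cosines, l² = k² + m² − 2·k·m·cos L = 354.74, so l ≈ 18.835.

18.8346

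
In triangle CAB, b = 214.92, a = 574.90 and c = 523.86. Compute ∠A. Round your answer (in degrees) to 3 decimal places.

By the law of cosines, cos A = (b² + c² − a²) / (2·b·c) ≈ -0.04392, so ∠A ≈ 92.52°.

∠A ≈ 92.517°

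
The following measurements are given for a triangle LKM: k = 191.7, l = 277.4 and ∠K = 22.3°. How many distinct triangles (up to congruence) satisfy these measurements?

l·sin K = 277.4·sin(22.3°) ≈ 105.3.
Since l sin K < k < l (105.3 < 191.7 < 277.4), two triangles exist.

2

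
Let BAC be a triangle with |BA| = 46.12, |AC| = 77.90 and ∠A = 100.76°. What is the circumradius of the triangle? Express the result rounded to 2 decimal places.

R ≈ 49.70

By the law of cosines, |CB|² = |BA|² + |AC|² − 2·|BA|·|AC|·cos A = 9537, so |CB| ≈ 97.657.
Area = ½·|BA|·|AC|·sin A ≈ 1764.8.
Circumradius = |CB|/(2 sin A) ≈ 49.703.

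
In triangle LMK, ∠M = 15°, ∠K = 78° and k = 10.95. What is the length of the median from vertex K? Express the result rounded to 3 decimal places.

6.059

The third angle is ∠L = 180° − ∠M − ∠K = 87.00°.
Law of sines: l = k·sin L/sin K ≈ 11.179.
Law of sines: m = k·sin M/sin K ≈ 2.8974.
Median from K: ½√(2·l² + 2·m² − k²) ≈ 6.0589.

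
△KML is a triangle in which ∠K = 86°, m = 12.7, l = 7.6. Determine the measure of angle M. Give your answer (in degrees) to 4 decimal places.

∠M ≈ 62.0782°

By the law of cosines, k² = m² + l² − 2·m·l·cos K = 205.58, so k ≈ 14.338.
Law of cosines again: cos M = (l² + k² − m²)/(2·l·k) ≈ 0.46827, so ∠M ≈ 62.08°.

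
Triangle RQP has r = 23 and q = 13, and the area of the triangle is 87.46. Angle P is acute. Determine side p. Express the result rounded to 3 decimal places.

From area = ½·r·q·sin P, we get sin P = 2·area/(r·q) ≈ 0.58502.
Taking the acute solution, ∠P ≈ 35.80°.
Law of cosines then gives p ≈ 14.595.

14.595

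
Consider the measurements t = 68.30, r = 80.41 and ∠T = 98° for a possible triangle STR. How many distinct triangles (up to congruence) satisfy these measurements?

0

r·sin T = 80.41·sin(98°) ≈ 79.63.
Since ∠T is not acute, a triangle exists only if t > r; here t ≤ r, so there is no triangle.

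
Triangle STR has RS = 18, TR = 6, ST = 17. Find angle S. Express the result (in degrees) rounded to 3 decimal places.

By the law of cosines, cos S = (RS² + ST² − TR²) / (2·RS·ST) ≈ 0.94281, so ∠S ≈ 19.47°.

∠S ≈ 19.471°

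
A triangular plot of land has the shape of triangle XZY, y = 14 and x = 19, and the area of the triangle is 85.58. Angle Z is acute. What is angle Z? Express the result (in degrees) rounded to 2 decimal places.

∠Z ≈ 40.05°

From area = ½·y·x·sin Z, we get sin Z = 2·area/(y·x) ≈ 0.64346.
Taking the acute solution, ∠Z ≈ 40.05°.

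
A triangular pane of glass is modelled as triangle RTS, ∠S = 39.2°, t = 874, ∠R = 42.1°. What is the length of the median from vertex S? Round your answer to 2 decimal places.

The third angle is ∠T = 180° − ∠S − ∠R = 98.70°.
Law of sines: r = t·sin R/sin T ≈ 592.77.
Law of sines: s = t·sin S/sin T ≈ 558.82.
Median from S: ½√(2·r² + 2·t² − s²) ≈ 692.5.

m_S ≈ 692.50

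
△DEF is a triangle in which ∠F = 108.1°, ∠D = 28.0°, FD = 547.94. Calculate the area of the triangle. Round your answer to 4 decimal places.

The third angle is ∠E = 180° − ∠F − ∠D = 43.90°.
Law of sines: EF = FD·sin D/sin E ≈ 370.99.
Law of sines: DE = FD·sin F/sin E ≈ 751.12.
Area = ½·FD·EF·sin F ≈ 96609.

96609.4551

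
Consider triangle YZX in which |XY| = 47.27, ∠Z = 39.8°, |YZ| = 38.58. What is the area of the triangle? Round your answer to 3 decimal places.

area ≈ 863.680

Law of sines: sin X = |YZ|·sin Z/|XY| ≈ 0.52243.
Since |XY| ≥ |YZ|, only the acute value applies: ∠X ≈ 31.50°.
Then ∠Y = 180° − ∠Z − ∠X ≈ 108.70°.
Law of sines gives |ZX| = |XY|·sin Y/sin Z ≈ 69.947.
Area = ½·|XY|·|YZ|·sin Y ≈ 863.68.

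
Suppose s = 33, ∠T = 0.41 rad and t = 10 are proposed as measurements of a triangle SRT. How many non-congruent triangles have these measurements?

0

s·sin T = 33·sin(0.41 rad) ≈ 13.15.
Since t = 10 < 13.15 = s sin T, no triangle exists.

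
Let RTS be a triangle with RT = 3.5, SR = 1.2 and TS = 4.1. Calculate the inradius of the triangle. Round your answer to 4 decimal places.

0.4431

Semiperimeter s = (4.1 + 1.2 + 3.5)/2 = 4.4.
Heron's formula: area = √(4.4·0.3·3.2·0.9) ≈ 1.9498.
Inradius = area/s = 1.9498/4.4 ≈ 0.44313.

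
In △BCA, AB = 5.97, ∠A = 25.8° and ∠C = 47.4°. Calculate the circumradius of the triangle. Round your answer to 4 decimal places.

4.0552

The third angle is ∠B = 180° − ∠C − ∠A = 106.80°.
Law of sines: CA = AB·sin B/sin C ≈ 7.7642.
Law of sines: BC = AB·sin A/sin C ≈ 3.5299.
Circumradius = AB/(2 sin C) ≈ 4.0552.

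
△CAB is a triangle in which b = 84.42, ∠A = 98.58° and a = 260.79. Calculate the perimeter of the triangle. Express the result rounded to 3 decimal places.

579.685

Law of sines: sin B = b·sin A/a ≈ 0.32009.
Since a ≥ b, only the acute value applies: ∠B ≈ 18.67°.
Then ∠C = 180° − ∠A − ∠B ≈ 62.75°.
Law of sines gives c = a·sin C/sin A ≈ 234.47.
Semiperimeter s = (234.47+260.79+84.42)/2 = 289.84.
Perimeter = 234.47 + 260.79 + 84.42 = 579.68.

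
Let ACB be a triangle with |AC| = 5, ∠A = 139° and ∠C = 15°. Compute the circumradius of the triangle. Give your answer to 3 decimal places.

5.703

The third angle is ∠B = 180° − ∠A − ∠C = 26.00°.
Law of sines: |CB| = |AC|·sin A/sin B ≈ 7.4829.
Law of sines: |BA| = |AC|·sin C/sin B ≈ 2.9521.
Circumradius = |AC|/(2 sin B) ≈ 5.7029.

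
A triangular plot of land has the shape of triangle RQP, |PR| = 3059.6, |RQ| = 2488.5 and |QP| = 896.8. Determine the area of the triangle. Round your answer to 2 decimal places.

Semiperimeter s = (896.8 + 3059.6 + 2488.5)/2 = 3222.4.
Heron's formula: area = √(3222.4·2325.6·162.85·733.95) ≈ 9.4644e+05.

946438.48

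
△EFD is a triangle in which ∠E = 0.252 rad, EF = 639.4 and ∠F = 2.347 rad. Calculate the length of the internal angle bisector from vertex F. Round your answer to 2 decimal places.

The third angle is ∠D = π − ∠E − ∠F = 0.543 rad.
Law of sines: FD = EF·sin E/sin D ≈ 308.76.
Law of sines: DE = EF·sin F/sin D ≈ 883.62.
The bisector from F has length 2·EF·FD·cos(∠F/2)/(EF+FD) ≈ 161.13.

t_F ≈ 161.13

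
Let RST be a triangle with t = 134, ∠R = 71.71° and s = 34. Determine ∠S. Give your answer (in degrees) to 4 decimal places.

By the law of cosines, r² = s² + t² − 2·s·t·cos R = 16252, so r ≈ 127.48.
Law of cosines again: cos S = (t² + r² − s²)/(2·t·r) ≈ 0.96741, so ∠S ≈ 14.67°.

14.6684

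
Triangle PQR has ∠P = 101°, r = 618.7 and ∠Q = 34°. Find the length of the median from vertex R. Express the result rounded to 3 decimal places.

The third angle is ∠R = 180° − ∠P − ∠Q = 45.00°.
Law of sines: p = r·sin P/sin R ≈ 858.9.
Law of sines: q = r·sin Q/sin R ≈ 489.28.
Median from R: ½√(2·p² + 2·q² − r²) ≈ 626.78.

626.780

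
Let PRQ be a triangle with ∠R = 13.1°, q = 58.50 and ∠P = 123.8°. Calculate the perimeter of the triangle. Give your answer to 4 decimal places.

The third angle is ∠Q = 180° − ∠P − ∠R = 43.10°.
Law of sines: p = q·sin P/sin Q ≈ 71.147.
Law of sines: r = q·sin R/sin Q ≈ 19.405.
Semiperimeter s = (71.147+19.405+58.5)/2 = 74.526.
Perimeter = 71.147 + 19.405 + 58.5 = 149.05.

149.0518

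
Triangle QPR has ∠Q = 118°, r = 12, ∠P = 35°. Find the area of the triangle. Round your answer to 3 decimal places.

area ≈ 80.318

The third angle is ∠R = 180° − ∠Q − ∠P = 27.00°.
Law of sines: q = r·sin Q/sin R ≈ 23.338.
Law of sines: p = r·sin P/sin R ≈ 15.161.
Area = ½·r·q·sin P ≈ 80.318.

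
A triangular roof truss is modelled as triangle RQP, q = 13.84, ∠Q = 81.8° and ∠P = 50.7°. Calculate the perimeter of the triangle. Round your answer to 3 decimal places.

The third angle is ∠R = 180° − ∠Q − ∠P = 47.50°.
Law of sines: r = q·sin R/sin Q ≈ 10.309.
Law of sines: p = q·sin P/sin Q ≈ 10.821.
Semiperimeter s = (10.309+13.84+10.821)/2 = 17.485.
Perimeter = 10.309 + 13.84 + 10.821 = 34.97.

perimeter ≈ 34.970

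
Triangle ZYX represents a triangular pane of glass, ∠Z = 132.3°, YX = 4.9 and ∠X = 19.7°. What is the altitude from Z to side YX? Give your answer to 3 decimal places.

h_Z ≈ 1.048

The third angle is ∠Y = 180° − ∠X − ∠Z = 28.00°.
Law of sines: XZ = YX·sin Y/sin Z ≈ 3.1102.
Law of sines: ZY = YX·sin X/sin Z ≈ 2.2332.
Area = ½·YX·XZ·sin X ≈ 2.5687.
The altitude from Z has length 2·area/YX ≈ 1.0484.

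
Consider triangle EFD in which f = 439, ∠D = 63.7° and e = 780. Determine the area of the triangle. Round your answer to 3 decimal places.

153487.442

Area = ½·e·f·sin D ≈ 1.5349e+05.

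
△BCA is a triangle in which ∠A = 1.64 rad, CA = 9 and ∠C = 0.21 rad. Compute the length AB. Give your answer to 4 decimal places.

The third angle is ∠B = π − ∠C − ∠A = 1.292 rad.
Law of sines: AB = CA·sin C/sin B ≈ 1.9517.

1.9517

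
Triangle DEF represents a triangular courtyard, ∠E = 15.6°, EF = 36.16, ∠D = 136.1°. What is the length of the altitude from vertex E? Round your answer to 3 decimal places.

The third angle is ∠F = 180° − ∠D − ∠E = 28.30°.
Law of sines: FD = EF·sin E/sin D ≈ 14.024.
Law of sines: DE = EF·sin F/sin D ≈ 24.723.
Area = ½·EF·FD·sin F ≈ 120.21.
The altitude from E has length 2·area/FD ≈ 17.143.

h_E ≈ 17.143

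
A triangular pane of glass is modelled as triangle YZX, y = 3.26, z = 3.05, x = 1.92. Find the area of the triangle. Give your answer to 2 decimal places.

Semiperimeter s = (3.26 + 3.05 + 1.92)/2 = 4.115.
Heron's formula: area = √(4.115·0.855·1.065·2.195) ≈ 2.8679.

2.87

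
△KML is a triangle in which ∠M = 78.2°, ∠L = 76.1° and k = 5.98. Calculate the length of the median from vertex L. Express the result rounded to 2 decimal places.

The third angle is ∠K = 180° − ∠M − ∠L = 25.70°.
Law of sines: m = k·sin M/sin K ≈ 13.498.
Law of sines: l = k·sin L/sin K ≈ 13.386.
Median from L: ½√(2·k² + 2·m² − l²) ≈ 8.0116.

8.01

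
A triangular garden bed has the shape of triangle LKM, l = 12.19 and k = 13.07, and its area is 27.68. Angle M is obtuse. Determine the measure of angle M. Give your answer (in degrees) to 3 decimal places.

∠M ≈ 159.667°

From area = ½·l·k·sin M, we get sin M = 2·area/(l·k) ≈ 0.34747.
Taking the obtuse solution, ∠M ≈ 159.67°.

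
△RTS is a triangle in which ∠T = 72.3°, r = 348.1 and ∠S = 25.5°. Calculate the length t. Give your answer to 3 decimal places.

334.718

The third angle is ∠R = 180° − ∠T − ∠S = 82.20°.
Law of sines: t = r·sin T/sin R ≈ 334.72.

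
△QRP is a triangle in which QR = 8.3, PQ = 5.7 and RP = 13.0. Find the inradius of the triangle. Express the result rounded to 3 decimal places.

Semiperimeter s = (13 + 5.7 + 8.3)/2 = 13.5.
Heron's formula: area = √(13.5·0.5·7.8·5.2) ≈ 16.546.
Inradius = area/s = 16.546/13.5 ≈ 1.2257.

r ≈ 1.226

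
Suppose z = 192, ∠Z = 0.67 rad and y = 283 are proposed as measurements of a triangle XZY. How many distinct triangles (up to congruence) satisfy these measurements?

2

y·sin Z = 283·sin(0.67 rad) ≈ 175.7.
Since y sin Z < z < y (175.7 < 192 < 283), two triangles exist.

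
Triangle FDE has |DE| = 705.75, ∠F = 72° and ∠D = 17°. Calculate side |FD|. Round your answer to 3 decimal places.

The third angle is ∠E = 180° − ∠F − ∠D = 91.00°.
Law of sines: |FD| = |DE|·sin E/sin F ≈ 741.96.

741.956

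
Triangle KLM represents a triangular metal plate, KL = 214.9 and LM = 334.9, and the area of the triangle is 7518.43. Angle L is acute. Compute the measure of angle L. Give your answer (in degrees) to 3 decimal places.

12.060

From area = ½·KL·LM·sin L, we get sin L = 2·area/(KL·LM) ≈ 0.20893.
Taking the acute solution, ∠L ≈ 12.06°.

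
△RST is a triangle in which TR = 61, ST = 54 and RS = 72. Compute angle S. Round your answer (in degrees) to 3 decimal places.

55.727

By the law of cosines, cos S = (RS² + ST² − TR²) / (2·RS·ST) ≈ 0.56314, so ∠S ≈ 55.73°.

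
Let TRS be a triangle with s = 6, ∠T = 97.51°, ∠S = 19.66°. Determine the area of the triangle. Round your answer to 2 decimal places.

The third angle is ∠R = 180° − ∠S − ∠T = 62.83°.
Law of sines: t = s·sin T/sin S ≈ 17.681.
Law of sines: r = s·sin R/sin S ≈ 15.866.
Area = ½·s·t·sin R ≈ 47.19.

area ≈ 47.19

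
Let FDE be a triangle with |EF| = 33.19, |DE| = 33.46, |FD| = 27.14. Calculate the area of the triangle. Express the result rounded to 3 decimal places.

Semiperimeter s = (33.46 + 33.19 + 27.14)/2 = 46.895.
Heron's formula: area = √(46.895·13.435·13.705·19.755) ≈ 413.01.

413.010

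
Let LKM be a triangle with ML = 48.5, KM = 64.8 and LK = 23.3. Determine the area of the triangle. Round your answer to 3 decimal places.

area ≈ 461.512

Semiperimeter s = (64.8 + 48.5 + 23.3)/2 = 68.3.
Heron's formula: area = √(68.3·3.5·19.8·45) ≈ 461.51.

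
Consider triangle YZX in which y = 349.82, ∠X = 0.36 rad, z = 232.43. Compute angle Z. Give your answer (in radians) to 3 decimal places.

∠Z ≈ 0.554 rad

By the law of cosines, x² = y² + z² − 2·y·z·cos X = 24205, so x ≈ 155.58.
Law of cosines again: cos Z = (x² + y² − z²)/(2·x·y) ≈ 0.85031, so ∠Z ≈ 0.554 rad.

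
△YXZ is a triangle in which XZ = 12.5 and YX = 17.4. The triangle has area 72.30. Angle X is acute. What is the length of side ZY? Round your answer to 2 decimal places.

From area = ½·YX·XZ·sin X, we get sin X = 2·area/(YX·XZ) ≈ 0.66483.
Taking the acute solution, ∠X ≈ 0.7273 rad.
Law of cosines then gives ZY ≈ 11.579.

11.58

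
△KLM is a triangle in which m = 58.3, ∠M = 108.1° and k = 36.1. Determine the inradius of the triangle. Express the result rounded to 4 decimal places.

r ≈ 9.4573

Law of sines: sin K = k·sin M/m ≈ 0.58857.
Since m ≥ k, only the acute value applies: ∠K ≈ 36.06°.
Then ∠L = 180° − ∠M − ∠K ≈ 35.84°.
Law of sines gives l = m·sin L/sin M ≈ 35.917.
Area = ½·m·k·sin L ≈ 616.22.
Semiperimeter s = (36.1+35.917+58.3)/2 = 65.159.
Inradius = area/s = 616.22/65.159 ≈ 9.4573.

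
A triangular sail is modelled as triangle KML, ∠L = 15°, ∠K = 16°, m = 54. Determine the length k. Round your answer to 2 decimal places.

The third angle is ∠M = 180° − ∠L − ∠K = 149.00°.
Law of sines: k = m·sin K/sin M ≈ 28.9.

28.90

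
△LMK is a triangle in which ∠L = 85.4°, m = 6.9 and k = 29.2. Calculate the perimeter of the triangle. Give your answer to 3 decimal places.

perimeter ≈ 65.561

By the law of cosines, l² = m² + k² − 2·m·k·cos L = 867.93, so l ≈ 29.461.
Semiperimeter s = (29.461+6.9+29.2)/2 = 32.78.
Perimeter = 29.461 + 6.9 + 29.2 = 65.561.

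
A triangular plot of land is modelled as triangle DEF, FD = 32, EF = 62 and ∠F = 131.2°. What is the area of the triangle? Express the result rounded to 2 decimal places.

Area = ½·EF·FD·sin F ≈ 746.4.

area ≈ 746.40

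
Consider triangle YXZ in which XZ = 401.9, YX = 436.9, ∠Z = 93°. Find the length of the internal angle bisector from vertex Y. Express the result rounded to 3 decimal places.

Law of sines: sin Y = XZ·sin Z/YX ≈ 0.91863.
Since YX ≥ XZ, only the acute value applies: ∠Y ≈ 66.73°.
Then ∠X = 180° − ∠Z − ∠Y ≈ 20.27°.
Law of sines gives ZY = YX·sin X/sin Z ≈ 151.59.
The bisector from Y has length 2·ZY·YX·cos(∠Y/2)/(ZY+YX) ≈ 187.99.

187.994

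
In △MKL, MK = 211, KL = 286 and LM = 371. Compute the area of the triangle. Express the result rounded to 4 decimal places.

30039.8963

Semiperimeter s = (286 + 371 + 211)/2 = 434.
Heron's formula: area = √(434·148·63·223) ≈ 30040.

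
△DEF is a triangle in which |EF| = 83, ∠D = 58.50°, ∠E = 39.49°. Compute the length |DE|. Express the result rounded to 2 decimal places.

The third angle is ∠F = 180° − ∠D − ∠E = 82.01°.
Law of sines: |DE| = |EF|·sin F/sin D ≈ 96.4.

96.40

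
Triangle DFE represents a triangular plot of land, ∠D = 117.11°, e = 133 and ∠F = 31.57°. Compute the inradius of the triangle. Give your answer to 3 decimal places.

The third angle is ∠E = 180° − ∠D − ∠F = 31.32°.
Law of sines: d = e·sin D/sin E ≈ 227.75.
Law of sines: f = e·sin F/sin E ≈ 133.95.
Area = ½·e·d·sin F ≈ 7929.2.
Semiperimeter s = (227.75+133.95+133)/2 = 247.35.
Inradius = area/s = 7929.2/247.35 ≈ 32.056.

32.056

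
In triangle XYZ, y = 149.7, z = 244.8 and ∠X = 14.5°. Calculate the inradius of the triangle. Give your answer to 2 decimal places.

18.31

By the law of cosines, x² = y² + z² − 2·y·z·cos X = 11379, so x ≈ 106.67.
Area = ½·y·z·sin X ≈ 4587.8.
Semiperimeter s = (106.67+149.7+244.8)/2 = 250.59.
Inradius = area/s = 4587.8/250.59 ≈ 18.308.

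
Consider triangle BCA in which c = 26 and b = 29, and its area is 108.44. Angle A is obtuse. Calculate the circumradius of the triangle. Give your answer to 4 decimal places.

R ≈ 94.5934

From area = ½·b·c·sin A, we get sin A = 2·area/(b·c) ≈ 0.28764.
Taking the obtuse solution, ∠A ≈ 163.28°.
Law of cosines then gives a ≈ 54.418.
Circumradius = a/(2 sin A) ≈ 94.593.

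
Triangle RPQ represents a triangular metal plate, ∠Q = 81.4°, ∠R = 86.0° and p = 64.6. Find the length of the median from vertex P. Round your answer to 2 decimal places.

m_P ≈ 292.33

The third angle is ∠P = 180° − ∠Q − ∠R = 12.60°.
Law of sines: r = p·sin R/sin P ≈ 295.41.
Law of sines: q = p·sin Q/sin P ≈ 292.81.
Median from P: ½√(2·q² + 2·r² − p²) ≈ 292.33.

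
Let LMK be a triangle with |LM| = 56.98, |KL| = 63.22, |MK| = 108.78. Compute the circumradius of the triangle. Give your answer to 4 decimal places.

R ≈ 70.5604

By the law of cosines, cos L = (|KL|² + |LM|² − |MK|²) / (2·|KL|·|LM|) ≈ -0.63704, so ∠L ≈ 2.261 rad.
Circumradius = |MK|/(2 sin L) ≈ 70.56.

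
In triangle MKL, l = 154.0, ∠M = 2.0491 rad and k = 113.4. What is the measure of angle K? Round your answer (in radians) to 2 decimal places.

By the law of cosines, m² = k² + l² − 2·k·l·cos M = 52652, so m ≈ 229.46.
Law of cosines again: cos K = (l² + m² − k²)/(2·l·m) ≈ 0.89861, so ∠K ≈ 0.4542 rad.

∠K ≈ 0.45 rad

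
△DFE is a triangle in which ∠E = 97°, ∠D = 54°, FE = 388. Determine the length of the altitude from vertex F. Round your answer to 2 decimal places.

h_F ≈ 385.11

The third angle is ∠F = 180° − ∠E − ∠D = 29.00°.
Law of sines: ED = FE·sin F/sin D ≈ 232.51.
Law of sines: DF = FE·sin E/sin D ≈ 476.02.
Area = ½·FE·ED·sin E ≈ 44771.
The altitude from F has length 2·area/ED ≈ 385.11.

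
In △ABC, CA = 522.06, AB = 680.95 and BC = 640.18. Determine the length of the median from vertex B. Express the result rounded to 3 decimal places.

Median from B: ½√(2·AB² + 2·BC² − CA²) ≈ 607.14.

m_B ≈ 607.145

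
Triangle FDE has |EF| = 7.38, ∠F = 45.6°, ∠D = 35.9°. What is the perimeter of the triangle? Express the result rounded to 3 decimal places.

The third angle is ∠E = 180° − ∠F − ∠D = 98.50°.
Law of sines: |DE| = |EF|·sin F/sin D ≈ 8.9923.
Law of sines: |FD| = |EF|·sin E/sin D ≈ 12.448.
Semiperimeter s = (8.9923+7.38+12.448)/2 = 14.41.
Perimeter = 8.9923 + 7.38 + 12.448 = 28.82.

28.820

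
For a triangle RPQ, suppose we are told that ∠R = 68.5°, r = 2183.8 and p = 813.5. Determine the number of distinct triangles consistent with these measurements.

p·sin R = 813.5·sin(68.5°) ≈ 756.9.
Since r ≥ p, exactly one triangle exists.

1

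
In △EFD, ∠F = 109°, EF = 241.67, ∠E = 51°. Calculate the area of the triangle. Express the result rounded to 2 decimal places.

The third angle is ∠D = 180° − ∠E − ∠F = 20.00°.
Law of sines: FD = EF·sin E/sin D ≈ 549.13.
Law of sines: DE = EF·sin F/sin D ≈ 668.1.
Area = ½·EF·FD·sin F ≈ 62739.

area ≈ 62738.84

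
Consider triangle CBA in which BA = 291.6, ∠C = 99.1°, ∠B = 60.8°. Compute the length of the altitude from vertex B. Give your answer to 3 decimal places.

The third angle is ∠A = 180° − ∠C − ∠B = 20.10°.
Law of sines: AC = BA·sin B/sin C ≈ 257.79.
Law of sines: CB = BA·sin A/sin C ≈ 101.49.
Area = ½·BA·AC·sin A ≈ 12917.
The altitude from B has length 2·area/AC ≈ 100.21.

h_B ≈ 100.211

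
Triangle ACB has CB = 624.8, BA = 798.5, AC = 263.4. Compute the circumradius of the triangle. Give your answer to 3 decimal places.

474.478

By the law of cosines, cos A = (BA² + AC² − CB²) / (2·BA·AC) ≈ 0.75266, so ∠A ≈ 41.18°.
Circumradius = CB/(2 sin A) ≈ 474.48.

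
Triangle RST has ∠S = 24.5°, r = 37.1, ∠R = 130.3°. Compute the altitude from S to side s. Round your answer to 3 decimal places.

h_S ≈ 15.796

The third angle is ∠T = 180° − ∠R − ∠S = 25.20°.
Law of sines: s = r·sin S/sin R ≈ 20.173.
Law of sines: t = r·sin T/sin R ≈ 20.712.
Area = ½·r·s·sin T ≈ 159.33.
The altitude from S has length 2·area/s ≈ 15.796.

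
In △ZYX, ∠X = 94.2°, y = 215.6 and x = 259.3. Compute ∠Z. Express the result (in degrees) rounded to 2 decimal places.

Law of sines: sin Y = y·sin X/x ≈ 0.82924.
Since x ≥ y, only the acute value applies: ∠Y ≈ 56.02°.
Then ∠Z = 180° − ∠X − ∠Y ≈ 29.78°.

∠Z ≈ 29.78°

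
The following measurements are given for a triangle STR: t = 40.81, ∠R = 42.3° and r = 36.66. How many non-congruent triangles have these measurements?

2

t·sin R = 40.81·sin(42.3°) ≈ 27.47.
Since t sin R < r < t (27.47 < 36.66 < 40.81), two triangles exist.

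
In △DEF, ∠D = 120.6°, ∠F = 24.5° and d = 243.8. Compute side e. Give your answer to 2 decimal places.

The third angle is ∠E = 180° − ∠F − ∠D = 34.90°.
Law of sines: e = d·sin E/sin D ≈ 162.06.

162.06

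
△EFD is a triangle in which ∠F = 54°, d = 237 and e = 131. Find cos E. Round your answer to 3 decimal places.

By the law of cosines, f² = d² + e² − 2·d·e·cos F = 36832, so f ≈ 191.92.
Law of cosines again: cos E = (f² + d² − e²)/(2·f·d) ≈ 0.83370, so ∠E ≈ 33.52°.

0.834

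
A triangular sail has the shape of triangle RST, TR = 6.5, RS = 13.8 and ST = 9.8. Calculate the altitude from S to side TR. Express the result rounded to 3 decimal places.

h_S ≈ 8.941

Semiperimeter s = (9.8 + 6.5 + 13.8)/2 = 15.05.
Heron's formula: area = √(15.05·5.25·8.55·1.25) ≈ 29.059.
The altitude from S has length 2·area/TR ≈ 8.9413.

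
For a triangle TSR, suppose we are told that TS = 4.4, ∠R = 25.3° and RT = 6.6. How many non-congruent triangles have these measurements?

RT·sin R = 6.6·sin(25.3°) ≈ 2.821.
Since RT sin R < TS < RT (2.821 < 4.4 < 6.6), two triangles exist.

2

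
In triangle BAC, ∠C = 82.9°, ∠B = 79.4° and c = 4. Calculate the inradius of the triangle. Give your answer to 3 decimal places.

r ≈ 0.524

The third angle is ∠A = 180° − ∠C − ∠B = 17.70°.
Law of sines: b = c·sin B/sin C ≈ 3.9621.
Law of sines: a = c·sin A/sin C ≈ 1.2255.
Area = ½·c·b·sin A ≈ 2.4092.
Semiperimeter s = (3.9621+1.2255+4)/2 = 4.5938.
Inradius = area/s = 2.4092/4.5938 ≈ 0.52445.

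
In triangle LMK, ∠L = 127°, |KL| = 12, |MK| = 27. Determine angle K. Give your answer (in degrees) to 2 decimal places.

Law of sines: sin M = |KL|·sin L/|MK| ≈ 0.35495.
Since |MK| ≥ |KL|, only the acute value applies: ∠M ≈ 20.79°.
Then ∠K = 180° − ∠L − ∠M ≈ 32.21°.

∠K ≈ 32.21°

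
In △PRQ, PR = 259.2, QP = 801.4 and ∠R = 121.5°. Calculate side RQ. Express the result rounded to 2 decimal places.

Law of sines: sin Q = PR·sin R/QP ≈ 0.27577.
Since QP ≥ PR, only the acute value applies: ∠Q ≈ 16.01°.
Then ∠P = 180° − ∠R − ∠Q ≈ 42.49°.
Law of sines gives RQ = QP·sin P/sin R ≈ 634.89.

634.89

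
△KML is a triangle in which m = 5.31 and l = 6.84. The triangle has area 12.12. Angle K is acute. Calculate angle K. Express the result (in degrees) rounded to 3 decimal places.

∠K ≈ 41.866°

From area = ½·m·l·sin K, we get sin K = 2·area/(m·l) ≈ 0.66739.
Taking the acute solution, ∠K ≈ 41.87°.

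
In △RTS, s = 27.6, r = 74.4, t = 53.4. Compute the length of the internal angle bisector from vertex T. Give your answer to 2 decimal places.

By the law of cosines, cos T = (s² + r² − t²) / (2·s·r) ≈ 0.83897, so ∠T ≈ 32.97°.
The bisector from T has length 2·s·r·cos(∠T/2)/(s+r) ≈ 38.609.

38.61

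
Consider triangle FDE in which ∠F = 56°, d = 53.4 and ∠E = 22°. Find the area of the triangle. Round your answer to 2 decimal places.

452.69

The third angle is ∠D = 180° − ∠E − ∠F = 102.00°.
Law of sines: f = d·sin F/sin D ≈ 45.26.
Law of sines: e = d·sin E/sin D ≈ 20.451.
Area = ½·d·f·sin E ≈ 452.69.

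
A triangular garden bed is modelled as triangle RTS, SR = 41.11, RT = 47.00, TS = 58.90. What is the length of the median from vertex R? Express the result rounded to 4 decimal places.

32.8970

Median from R: ½√(2·SR² + 2·RT² − TS²) ≈ 32.897.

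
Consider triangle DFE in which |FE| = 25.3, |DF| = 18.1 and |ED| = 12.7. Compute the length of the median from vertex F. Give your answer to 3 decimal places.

m_F ≈ 21.060

Median from F: ½√(2·|DF|² + 2·|FE|² − |ED|²) ≈ 21.06.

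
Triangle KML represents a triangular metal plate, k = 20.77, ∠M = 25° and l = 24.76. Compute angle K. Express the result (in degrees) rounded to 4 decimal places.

55.9314

By the law of cosines, m² = l² + k² − 2·l·k·cos M = 112.29, so m ≈ 10.596.
Law of cosines again: cos K = (m² + l² − k²)/(2·m·l) ≈ 0.56018, so ∠K ≈ 55.93°.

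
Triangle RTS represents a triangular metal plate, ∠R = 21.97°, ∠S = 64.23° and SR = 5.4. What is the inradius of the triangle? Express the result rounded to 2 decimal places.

The third angle is ∠T = 180° − ∠S − ∠R = 93.80°.
Law of sines: TS = SR·sin R/sin T ≈ 2.0247.
Law of sines: RT = SR·sin S/sin T ≈ 4.8737.
Area = ½·SR·TS·sin S ≈ 4.923.
Semiperimeter s = (2.0247+5.4+4.8737)/2 = 6.1492.
Inradius = area/s = 4.923/6.1492 ≈ 0.8006.

0.80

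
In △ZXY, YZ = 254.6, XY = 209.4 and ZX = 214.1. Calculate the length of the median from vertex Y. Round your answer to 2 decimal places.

Median from Y: ½√(2·XY² + 2·YZ² − ZX²) ≈ 207.06.

m_Y ≈ 207.06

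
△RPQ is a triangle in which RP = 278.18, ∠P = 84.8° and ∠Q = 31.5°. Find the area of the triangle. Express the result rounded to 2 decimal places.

area ≈ 66113.38

The third angle is ∠R = 180° − ∠P − ∠Q = 63.70°.
Law of sines: PQ = RP·sin R/sin Q ≈ 477.29.
Law of sines: QR = RP·sin P/sin Q ≈ 530.21.
Area = ½·RP·PQ·sin P ≈ 66113.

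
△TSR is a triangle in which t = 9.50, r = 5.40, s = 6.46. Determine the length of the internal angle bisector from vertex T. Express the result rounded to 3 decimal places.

t_T ≈ 3.536

By the law of cosines, cos T = (s² + r² − t²) / (2·s·r) ≈ -0.27747, so ∠T ≈ 106.11°.
The bisector from T has length 2·s·r·cos(∠T/2)/(s+r) ≈ 3.5358.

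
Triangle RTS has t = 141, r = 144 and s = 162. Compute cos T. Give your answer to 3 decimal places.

cos T ≈ 0.581

By the law of cosines, cos T = (s² + r² − t²) / (2·s·r) ≈ 0.58083, so ∠T ≈ 54.49°.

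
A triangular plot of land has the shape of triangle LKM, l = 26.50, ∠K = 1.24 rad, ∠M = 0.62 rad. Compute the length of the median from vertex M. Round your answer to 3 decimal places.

25.070

The third angle is ∠L = π − ∠K − ∠M = 1.282 rad.
Law of sines: k = l·sin K/sin L ≈ 26.149.
Law of sines: m = l·sin M/sin L ≈ 16.065.
Median from M: ½√(2·l² + 2·k² − m²) ≈ 25.07.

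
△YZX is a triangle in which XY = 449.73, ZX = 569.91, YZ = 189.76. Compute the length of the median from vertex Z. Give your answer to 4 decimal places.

Median from Z: ½√(2·YZ² + 2·ZX² − XY²) ≈ 360.33.

360.3316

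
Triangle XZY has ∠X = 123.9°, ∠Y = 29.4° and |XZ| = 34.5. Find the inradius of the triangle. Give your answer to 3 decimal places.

The third angle is ∠Z = 180° − ∠Y − ∠X = 26.70°.
Law of sines: |ZY| = |XZ|·sin X/sin Y ≈ 58.332.
Law of sines: |YX| = |XZ|·sin Z/sin Y ≈ 31.577.
Area = ½·|XZ|·|ZY|·sin Z ≈ 452.12.
Semiperimeter s = (58.332+31.577+34.5)/2 = 62.205.
Inradius = area/s = 452.12/62.205 ≈ 7.2682.

r ≈ 7.268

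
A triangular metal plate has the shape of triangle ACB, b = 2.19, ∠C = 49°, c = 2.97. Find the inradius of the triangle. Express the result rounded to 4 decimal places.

0.7119

Law of sines: sin B = b·sin C/c ≈ 0.55650.
Since c ≥ b, only the acute value applies: ∠B ≈ 33.81°.
Then ∠A = 180° − ∠C − ∠B ≈ 97.19°.
Law of sines gives a = c·sin A/sin C ≈ 3.9044.
Area = ½·c·b·sin A ≈ 3.2266.
Semiperimeter s = (3.9044+2.97+2.19)/2 = 4.5322.
Inradius = area/s = 3.2266/4.5322 ≈ 0.71193.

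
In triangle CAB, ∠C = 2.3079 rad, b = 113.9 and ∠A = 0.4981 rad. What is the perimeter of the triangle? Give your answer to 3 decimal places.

The third angle is ∠B = π − ∠C − ∠A = 0.3356 rad.
Law of sines: c = b·sin C/sin B ≈ 256.08.
Law of sines: a = b·sin A/sin B ≈ 165.23.
Semiperimeter s = (256.08+165.23+113.9)/2 = 267.61.
Perimeter = 256.08 + 165.23 + 113.9 = 535.21.

perimeter ≈ 535.212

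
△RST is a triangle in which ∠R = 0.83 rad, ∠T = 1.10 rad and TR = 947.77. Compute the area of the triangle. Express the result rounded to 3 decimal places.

area ≈ 315509.664

The third angle is ∠S = π − ∠T − ∠R = 1.212 rad.
Law of sines: ST = TR·sin R/sin S ≈ 747.07.
Law of sines: RS = TR·sin T/sin S ≈ 902.24.
Area = ½·TR·ST·sin T ≈ 3.1551e+05.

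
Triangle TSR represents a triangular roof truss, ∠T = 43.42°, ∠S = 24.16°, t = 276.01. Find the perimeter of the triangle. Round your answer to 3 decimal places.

The third angle is ∠R = 180° − ∠T − ∠S = 112.42°.
Law of sines: s = t·sin S/sin T ≈ 164.35.
Law of sines: r = t·sin R/sin T ≈ 371.21.
Semiperimeter p = (276.01+164.35+371.21)/2 = 405.79.
Perimeter = 276.01 + 164.35 + 371.21 = 811.57.

perimeter ≈ 811.573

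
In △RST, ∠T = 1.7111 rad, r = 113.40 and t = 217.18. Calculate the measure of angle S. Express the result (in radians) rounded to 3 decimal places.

∠S ≈ 0.887 rad

Law of sines: sin R = r·sin T/t ≈ 0.51702.
Since t ≥ r, only the acute value applies: ∠R ≈ 0.5434 rad.
Then ∠S = π − ∠T − ∠R ≈ 0.8871 rad.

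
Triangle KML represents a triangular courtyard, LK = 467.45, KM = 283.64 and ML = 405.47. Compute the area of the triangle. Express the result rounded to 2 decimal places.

57125.24

Semiperimeter s = (405.47 + 467.45 + 283.64)/2 = 578.28.
Heron's formula: area = √(578.28·172.81·110.83·294.64) ≈ 57125.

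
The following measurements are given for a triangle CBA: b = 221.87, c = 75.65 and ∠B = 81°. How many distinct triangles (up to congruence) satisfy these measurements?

1

c·sin B = 75.65·sin(81°) ≈ 74.72.
Since b ≥ c, exactly one triangle exists.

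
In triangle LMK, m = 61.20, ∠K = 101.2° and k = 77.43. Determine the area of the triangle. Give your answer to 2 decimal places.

Law of sines: sin M = m·sin K/k ≈ 0.77534.
Since k ≥ m, only the acute value applies: ∠M ≈ 50.84°.
Then ∠L = 180° − ∠K − ∠M ≈ 27.96°.
Law of sines gives l = k·sin L/sin K ≈ 37.013.
Area = ½·k·m·sin L ≈ 1111.

1111.04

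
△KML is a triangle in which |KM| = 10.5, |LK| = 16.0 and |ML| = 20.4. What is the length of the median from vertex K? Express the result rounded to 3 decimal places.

8.893

Median from K: ½√(2·|LK|² + 2·|KM|² − |ML|²) ≈ 8.893.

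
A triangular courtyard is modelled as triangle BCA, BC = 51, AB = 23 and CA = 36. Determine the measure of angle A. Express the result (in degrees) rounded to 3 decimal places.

∠A ≈ 117.943°

By the law of cosines, cos A = (CA² + AB² − BC²) / (2·CA·AB) ≈ -0.46860, so ∠A ≈ 117.94°.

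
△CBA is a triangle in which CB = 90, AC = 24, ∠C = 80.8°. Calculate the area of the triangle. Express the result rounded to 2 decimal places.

Area = ½·AC·CB·sin C ≈ 1066.1.

1066.11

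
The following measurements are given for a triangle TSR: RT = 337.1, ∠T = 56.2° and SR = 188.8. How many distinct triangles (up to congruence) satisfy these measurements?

0

RT·sin T = 337.1·sin(56.2°) ≈ 280.1.
Since SR = 188.8 < 280.1 = RT sin T, no triangle exists.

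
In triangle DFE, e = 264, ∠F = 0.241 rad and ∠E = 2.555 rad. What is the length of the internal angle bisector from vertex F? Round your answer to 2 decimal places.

t_F ≈ 199.00

The third angle is ∠D = π − ∠F − ∠E = 0.346 rad.
Law of sines: d = e·sin D/sin E ≈ 161.57.
Law of sines: f = e·sin F/sin E ≈ 113.83.
The bisector from F has length 2·e·d·cos(∠F/2)/(e+d) ≈ 199.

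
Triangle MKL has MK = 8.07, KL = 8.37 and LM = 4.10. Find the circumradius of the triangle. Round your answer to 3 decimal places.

4.254

By the law of cosines, cos M = (LM² + MK² − KL²) / (2·LM·MK) ≈ 0.17950, so ∠M ≈ 79.66°.
Circumradius = KL/(2 sin M) ≈ 4.2541.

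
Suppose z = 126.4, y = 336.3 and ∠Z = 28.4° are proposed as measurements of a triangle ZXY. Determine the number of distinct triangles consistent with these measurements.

0

y·sin Z = 336.3·sin(28.4°) ≈ 160.
Since z = 126.4 < 160 = y sin Z, no triangle exists.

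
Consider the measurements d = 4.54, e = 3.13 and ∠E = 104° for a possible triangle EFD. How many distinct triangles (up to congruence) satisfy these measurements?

0

d·sin E = 4.54·sin(104°) ≈ 4.405.
Since ∠E is not acute, a triangle exists only if e > d; here e ≤ d, so there is no triangle.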